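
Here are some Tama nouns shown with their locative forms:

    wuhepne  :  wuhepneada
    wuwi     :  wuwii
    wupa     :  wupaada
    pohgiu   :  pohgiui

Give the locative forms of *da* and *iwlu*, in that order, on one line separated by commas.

The pattern is height harmony: -i when the last vowel of the stem is a high vowel (*wuwi*, *pohgiu*); -ada when the last vowel of the stem is a non-high vowel (*wuhepne*, *wupa*).
*da*: last vowel = /a/, a non-high vowel → -ada → *daada*.
*iwlu*: last vowel = /u/, a high vowel → -i → *iwlui*.

daada, iwlui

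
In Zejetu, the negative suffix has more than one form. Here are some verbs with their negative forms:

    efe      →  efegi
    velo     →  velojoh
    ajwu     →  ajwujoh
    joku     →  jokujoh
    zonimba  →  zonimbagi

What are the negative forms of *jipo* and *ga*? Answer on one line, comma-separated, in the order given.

The pattern is rounding harmony: -joh when the last vowel of the stem is a rounded vowel (*velo*, *ajwu*, *joku*); -gi when the last vowel of the stem is an unrounded vowel (*efe*, *zonimba*).
*jipo*: last vowel = /o/, a rounded vowel → -joh → *jipojoh*.
The last vowel of *ga* is /a/, which is an unrounded vowel, so the suffix is -gi, giving *gagi*.

jipojoh, gagi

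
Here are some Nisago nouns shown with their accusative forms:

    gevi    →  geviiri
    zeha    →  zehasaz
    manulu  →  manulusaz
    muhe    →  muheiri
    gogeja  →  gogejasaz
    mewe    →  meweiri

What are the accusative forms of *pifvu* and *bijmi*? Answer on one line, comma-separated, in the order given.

The pattern is front/back vowel harmony: -iri when the last vowel of the stem is a front vowel (*gevi*, *muhe*, *mewe*); -saz when the last vowel of the stem is a back vowel (*zeha*, *manulu*, *gogeja*).
The last vowel of *pifvu* is /u/, which is a back vowel, so the suffix is -saz, giving *pifvusaz*.
*bijmi* — last vowel /i/ (a front vowel) → -iri → *bijmiiri*.

pifvusaz, bijmiiri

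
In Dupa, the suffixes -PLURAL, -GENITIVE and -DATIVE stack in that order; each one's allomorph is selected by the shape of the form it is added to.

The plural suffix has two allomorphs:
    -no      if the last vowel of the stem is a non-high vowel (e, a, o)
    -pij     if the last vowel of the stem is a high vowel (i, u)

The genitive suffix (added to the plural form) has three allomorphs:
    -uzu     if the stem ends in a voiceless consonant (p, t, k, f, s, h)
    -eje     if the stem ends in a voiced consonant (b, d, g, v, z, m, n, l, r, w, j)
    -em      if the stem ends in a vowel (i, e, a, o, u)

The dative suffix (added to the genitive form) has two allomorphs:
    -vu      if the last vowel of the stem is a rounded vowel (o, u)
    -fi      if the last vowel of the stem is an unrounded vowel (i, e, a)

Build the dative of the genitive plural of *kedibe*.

kedibenoemfi

The last vowel of *kedibe* is /e/, which is a non-high vowel, so the plural suffix is -no, giving *kedibeno*.
Since the final sound of the plural form *kedibeno* is /o/ (a vowel), it takes -em, giving *kedibenoem*.
The last vowel of the genitive form *kedibenoem* is /e/, which is an unrounded vowel, so the dative suffix is -fi, giving *kedibenoemfi*.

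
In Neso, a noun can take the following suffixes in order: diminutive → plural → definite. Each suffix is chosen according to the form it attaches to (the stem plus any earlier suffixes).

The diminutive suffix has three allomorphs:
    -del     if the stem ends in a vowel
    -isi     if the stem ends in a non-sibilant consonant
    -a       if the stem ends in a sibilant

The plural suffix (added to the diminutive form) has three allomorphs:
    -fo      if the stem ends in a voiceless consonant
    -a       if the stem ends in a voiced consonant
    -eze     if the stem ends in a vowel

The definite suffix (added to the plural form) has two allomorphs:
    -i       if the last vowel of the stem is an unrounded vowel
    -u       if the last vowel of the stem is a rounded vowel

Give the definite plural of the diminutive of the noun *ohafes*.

*ohafes* — final sound /s/ (a sibilant) → -a → *ohafesa*.
The diminutive form *ohafesa*: final sound = /a/, a vowel → -eze → *ohafesaeze*.
Since the last vowel of the plural form *ohafesaeze* is /e/ (an unrounded vowel), it takes -i, giving *ohafesaezei*.

ohafesaezei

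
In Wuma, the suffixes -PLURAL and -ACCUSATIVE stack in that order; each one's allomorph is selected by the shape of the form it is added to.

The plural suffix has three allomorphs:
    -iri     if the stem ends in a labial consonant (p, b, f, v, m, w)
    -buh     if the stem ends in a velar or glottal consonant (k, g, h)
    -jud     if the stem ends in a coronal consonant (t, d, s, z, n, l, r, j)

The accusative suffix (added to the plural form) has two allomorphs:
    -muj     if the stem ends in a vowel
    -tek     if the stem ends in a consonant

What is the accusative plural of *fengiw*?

fengiwirimuj

*fengiw*: final consonant = /w/, labial → -iri → *fengiwiri*.
Since the final sound of the plural form *fengiwiri* is /i/ (a vowel), it takes -muj, giving *fengiwirimuj*.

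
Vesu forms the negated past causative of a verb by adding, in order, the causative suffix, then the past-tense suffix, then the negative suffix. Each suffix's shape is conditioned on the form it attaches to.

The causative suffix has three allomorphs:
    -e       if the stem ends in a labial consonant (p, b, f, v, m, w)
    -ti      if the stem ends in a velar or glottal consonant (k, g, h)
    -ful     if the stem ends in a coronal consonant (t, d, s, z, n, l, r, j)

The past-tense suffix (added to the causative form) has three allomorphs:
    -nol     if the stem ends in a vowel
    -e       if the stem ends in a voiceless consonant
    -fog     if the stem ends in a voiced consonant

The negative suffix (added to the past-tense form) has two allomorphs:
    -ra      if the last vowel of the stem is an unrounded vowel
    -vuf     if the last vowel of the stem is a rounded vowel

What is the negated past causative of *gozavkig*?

gozavkigtinolvuf

The final consonant of *gozavkig* is /g/, which is velar/glottal, so the causative suffix is -ti, giving *gozavkigti*.
The final sound of the causative form *gozavkigti* is /i/, which is a vowel, so the past-tense suffix is -nol, giving *gozavkigtinol*.
Since the last vowel of the past-tense form *gozavkigtinol* is /o/ (a rounded vowel), it takes -vuf, giving *gozavkigtinolvuf*.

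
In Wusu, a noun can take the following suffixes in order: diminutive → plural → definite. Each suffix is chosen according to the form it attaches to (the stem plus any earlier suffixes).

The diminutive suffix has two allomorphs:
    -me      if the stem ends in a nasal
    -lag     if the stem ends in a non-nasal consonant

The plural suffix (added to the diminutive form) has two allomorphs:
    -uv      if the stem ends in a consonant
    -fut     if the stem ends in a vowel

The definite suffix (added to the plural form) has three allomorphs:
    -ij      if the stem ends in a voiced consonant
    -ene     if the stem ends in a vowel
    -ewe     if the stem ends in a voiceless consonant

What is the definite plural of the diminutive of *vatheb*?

The final consonant of *vatheb* is /b/, which is non-nasal, so the diminutive suffix is -lag, giving *vatheblag*.
Since the final sound of the diminutive form *vatheblag* is /g/ (a consonant), it takes -uv, giving *vatheblaguv*.
The final sound of the plural form *vatheblaguv* is /v/, which is a voiced consonant, so the definite suffix is -ij, giving *vatheblaguvij*.

vatheblaguvij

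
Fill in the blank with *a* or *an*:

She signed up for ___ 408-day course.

a

The indefinite article is chosen by the initial *sound* of the following word, not its spelling.
The number *408* is spoken "four hundred …", beginning with /fɔr/ — a consonant sound.
So the article is *a*: She signed up for a 408-day course.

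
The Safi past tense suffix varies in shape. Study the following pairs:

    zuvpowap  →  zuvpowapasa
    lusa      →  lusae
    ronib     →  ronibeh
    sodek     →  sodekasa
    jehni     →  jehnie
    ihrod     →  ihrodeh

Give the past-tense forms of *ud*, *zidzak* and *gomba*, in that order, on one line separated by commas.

The alternation tracks the final sound of the stem — -asa when the stem ends in a voiceless consonant (*zuvpowap*, *sodek*); -eh when the stem ends in a voiced consonant (*ronib*, *ihrod*); -e when the stem ends in a vowel (*lusa*, *jehni*).
The final sound of *ud* is /d/, which is a voiced consonant, so the suffix is -eh, giving *udeh*.
*zidzak* — final sound /k/ (a voiceless consonant) → -asa → *zidzakasa*.
*gomba* — final sound /a/ (a vowel) → -e → *gombae*.

udeh, zidzakasa, gombae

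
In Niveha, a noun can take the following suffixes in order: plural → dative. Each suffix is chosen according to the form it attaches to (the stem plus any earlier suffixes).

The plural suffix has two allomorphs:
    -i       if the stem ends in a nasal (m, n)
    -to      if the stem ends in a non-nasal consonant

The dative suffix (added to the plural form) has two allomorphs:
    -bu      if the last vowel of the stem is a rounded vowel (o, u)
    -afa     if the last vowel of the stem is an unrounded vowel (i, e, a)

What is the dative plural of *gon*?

The final consonant of *gon* is /n/, which is a nasal, so the plural suffix is -i, giving *goni*.
Since the last vowel of the plural form *goni* is /i/ (an unrounded vowel), it takes -afa, giving *goniafa*.

goniafa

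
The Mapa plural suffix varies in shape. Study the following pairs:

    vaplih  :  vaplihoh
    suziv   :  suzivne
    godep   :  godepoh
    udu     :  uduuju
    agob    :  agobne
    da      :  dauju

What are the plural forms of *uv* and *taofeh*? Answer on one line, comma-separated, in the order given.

The suffix is conditioned by the final sound: -oh when the stem ends in a voiceless consonant (*vaplih*, *godep*); -ne when the stem ends in a voiced consonant (*suziv*, *agob*); -uju when the stem ends in a vowel (*udu*, *da*).
The final sound of *uv* is /v/, which is a voiced consonant, so the suffix is -ne, giving *uvne*.
Since the final sound of *taofeh* is /h/ (a voiceless consonant), it takes -oh, giving *taofehoh*.

uvne, taofehoh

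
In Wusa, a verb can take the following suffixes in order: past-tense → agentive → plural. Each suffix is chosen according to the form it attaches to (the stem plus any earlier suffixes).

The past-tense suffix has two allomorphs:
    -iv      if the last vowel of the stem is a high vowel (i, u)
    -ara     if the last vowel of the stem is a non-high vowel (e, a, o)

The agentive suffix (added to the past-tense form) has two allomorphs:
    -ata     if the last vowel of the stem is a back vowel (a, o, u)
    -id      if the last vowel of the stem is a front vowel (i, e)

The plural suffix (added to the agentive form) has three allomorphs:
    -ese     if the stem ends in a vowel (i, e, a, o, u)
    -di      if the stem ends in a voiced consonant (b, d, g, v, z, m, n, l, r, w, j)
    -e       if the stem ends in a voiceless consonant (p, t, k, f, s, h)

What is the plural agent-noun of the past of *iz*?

izividdi

*iz*: last vowel = /i/, a high vowel → -iv → *iziv*.
Since the last vowel of the past-tense form *iziv* is /i/ (a front vowel), it takes -id, giving *izivid*.
Since the final sound of the agentive form *izivid* is /d/ (a voiced consonant), it takes -di, giving *izividdi*.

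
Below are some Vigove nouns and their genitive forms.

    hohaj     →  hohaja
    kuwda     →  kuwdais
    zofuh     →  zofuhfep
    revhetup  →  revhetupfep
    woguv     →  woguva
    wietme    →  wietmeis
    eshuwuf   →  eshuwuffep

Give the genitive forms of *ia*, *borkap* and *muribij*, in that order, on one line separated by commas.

iais, borkapfep, muribija

Looking at the final sound of each stem: -fep when the stem ends in a voiceless consonant (*zofuh*, *revhetup*, *eshuwuf*); -a when the stem ends in a voiced consonant (*hohaj*, *woguv*); -is when the stem ends in a vowel (*kuwda*, *wietme*).
Since the final sound of *ia* is /a/ (a vowel), it takes -is, giving *iais*.
Since the final sound of *borkap* is /p/ (a voiceless consonant), it takes -fep, giving *borkapfep*.
The final sound of *muribij* is /j/, which is a voiced consonant, so the suffix is -a, giving *muribija*.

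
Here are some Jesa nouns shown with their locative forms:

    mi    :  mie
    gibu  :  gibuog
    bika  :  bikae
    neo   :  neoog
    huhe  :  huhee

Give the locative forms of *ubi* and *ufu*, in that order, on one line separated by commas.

ubie, ufuog

The alternation tracks the last vowel of the stem — -og when the last vowel of the stem is a rounded vowel (*gibu*, *neo*); -e when the last vowel of the stem is an unrounded vowel (*mi*, *bika*, *huhe*).
Since the last vowel of *ubi* is /i/ (an unrounded vowel), it takes -e, giving *ubie*.
*ufu* — last vowel /u/ (a rounded vowel) → -og → *ufuog*.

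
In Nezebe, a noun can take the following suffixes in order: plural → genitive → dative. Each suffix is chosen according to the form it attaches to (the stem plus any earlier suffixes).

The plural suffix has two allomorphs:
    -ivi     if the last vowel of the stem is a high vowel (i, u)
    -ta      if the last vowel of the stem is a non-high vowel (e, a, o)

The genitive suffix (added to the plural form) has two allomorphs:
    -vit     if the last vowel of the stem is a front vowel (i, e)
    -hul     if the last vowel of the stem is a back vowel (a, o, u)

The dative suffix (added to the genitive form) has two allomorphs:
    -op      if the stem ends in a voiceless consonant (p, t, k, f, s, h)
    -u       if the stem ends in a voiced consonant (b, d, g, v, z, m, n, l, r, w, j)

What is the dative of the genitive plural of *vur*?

vurivivitop

*vur*: last vowel = /u/, a high vowel → -ivi → *vurivi*.
The last vowel of the plural form *vurivi* is /i/, which is a front vowel, so the genitive suffix is -vit, giving *vurivivit*.
Since the final consonant of the genitive form *vurivivit* is /t/ (voiceless), it takes -op, giving *vurivivitop*.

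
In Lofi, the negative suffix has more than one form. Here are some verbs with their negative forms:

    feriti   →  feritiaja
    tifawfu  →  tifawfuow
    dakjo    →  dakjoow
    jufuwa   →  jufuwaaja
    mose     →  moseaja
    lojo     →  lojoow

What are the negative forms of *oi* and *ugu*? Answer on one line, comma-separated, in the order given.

The alternation tracks the last vowel of the stem — -ow when the last vowel of the stem is a rounded vowel (*tifawfu*, *dakjo*, *lojo*); -aja when the last vowel of the stem is an unrounded vowel (*feriti*, *jufuwa*, *mose*).
*oi* — last vowel /i/ (an unrounded vowel) → -aja → *oiaja*.
Since the last vowel of *ugu* is /u/ (a rounded vowel), it takes -ow, giving *uguow*.

oiaja, uguow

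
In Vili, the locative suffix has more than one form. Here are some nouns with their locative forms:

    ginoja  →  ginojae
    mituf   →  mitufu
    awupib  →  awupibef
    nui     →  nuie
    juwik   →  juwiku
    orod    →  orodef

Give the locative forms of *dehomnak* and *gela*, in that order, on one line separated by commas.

dehomnaku, gelae

The alternation tracks the final sound of the stem — -u when the stem ends in a voiceless consonant (*mituf*, *juwik*); -ef when the stem ends in a voiced consonant (*awupib*, *orod*); -e when the stem ends in a vowel (*ginoja*, *nui*).
The final sound of *dehomnak* is /k/, which is a voiceless consonant, so the suffix is -u, giving *dehomnaku*.
*gela* — final sound /a/ (a vowel) → -e → *gelae*.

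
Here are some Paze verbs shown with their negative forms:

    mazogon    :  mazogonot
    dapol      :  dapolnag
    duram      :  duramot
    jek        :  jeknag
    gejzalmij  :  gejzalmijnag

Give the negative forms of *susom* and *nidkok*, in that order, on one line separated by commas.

Looking at the final consonant of each stem: -ot when the stem ends in a nasal (*mazogon*, *duram*); -nag when the stem ends in a non-nasal consonant (*dapol*, *jek*, *gejzalmij*).
Since the final consonant of *susom* is /m/ (a nasal), it takes -ot, giving *susomot*.
*nidkok*: final consonant = /k/, non-nasal → -nag → *nidkoknag*.

susomot, nidkoknag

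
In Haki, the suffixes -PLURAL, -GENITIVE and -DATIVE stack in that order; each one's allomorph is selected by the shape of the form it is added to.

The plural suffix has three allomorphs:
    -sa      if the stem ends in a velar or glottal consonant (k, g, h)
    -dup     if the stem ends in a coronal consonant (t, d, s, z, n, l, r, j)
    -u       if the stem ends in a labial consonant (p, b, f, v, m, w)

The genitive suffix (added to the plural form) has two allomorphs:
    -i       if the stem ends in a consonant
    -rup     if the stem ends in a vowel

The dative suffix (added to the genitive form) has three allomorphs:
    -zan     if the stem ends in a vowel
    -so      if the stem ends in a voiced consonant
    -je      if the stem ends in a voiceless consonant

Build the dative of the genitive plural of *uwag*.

uwagsarupje

*uwag* — final consonant /g/ (velar/glottal) → -sa → *uwagsa*.
The plural form *uwagsa* — final sound /a/ (a vowel) → -rup → *uwagsarup*.
The final sound of the genitive form *uwagsarup* is /p/, which is a voiceless consonant, so the dative suffix is -je, giving *uwagsarupje*.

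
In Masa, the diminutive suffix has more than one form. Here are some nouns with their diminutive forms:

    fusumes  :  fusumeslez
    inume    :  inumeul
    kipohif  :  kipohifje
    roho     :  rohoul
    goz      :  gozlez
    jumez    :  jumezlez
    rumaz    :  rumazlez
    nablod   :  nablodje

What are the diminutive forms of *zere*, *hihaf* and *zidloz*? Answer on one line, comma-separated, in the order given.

zereul, hihafje, zidlozlez

The pattern is sibilance of the final sound: -lez when the stem ends in a sibilant (*fusumes*, *goz*, *jumez*, *rumaz*); -je when the stem ends in a non-sibilant consonant (*kipohif*, *nablod*); -ul when the stem ends in a vowel (*inume*, *roho*).
The final sound of *zere* is /e/, which is a vowel, so the suffix is -ul, giving *zereul*.
The final sound of *hihaf* is /f/, which is a non-sibilant consonant, so the suffix is -je, giving *hihafje*.
Since the final sound of *zidloz* is /z/ (a sibilant), it takes -lez, giving *zidlozlez*.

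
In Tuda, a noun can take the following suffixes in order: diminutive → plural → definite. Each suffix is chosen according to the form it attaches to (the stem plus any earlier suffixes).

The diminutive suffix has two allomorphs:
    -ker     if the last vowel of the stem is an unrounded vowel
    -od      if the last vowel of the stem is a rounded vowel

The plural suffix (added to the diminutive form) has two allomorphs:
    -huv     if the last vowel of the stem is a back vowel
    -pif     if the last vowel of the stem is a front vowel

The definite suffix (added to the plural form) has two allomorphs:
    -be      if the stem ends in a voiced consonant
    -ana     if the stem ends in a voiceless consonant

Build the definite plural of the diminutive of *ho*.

hoodhuvbe

Since the last vowel of *ho* is /o/ (a rounded vowel), it takes -od, giving *hood*.
The diminutive form *hood*: last vowel = /o/, a back vowel → -huv → *hoodhuv*.
The plural form *hoodhuv* — final consonant /v/ (voiced) → -be → *hoodhuvbe*.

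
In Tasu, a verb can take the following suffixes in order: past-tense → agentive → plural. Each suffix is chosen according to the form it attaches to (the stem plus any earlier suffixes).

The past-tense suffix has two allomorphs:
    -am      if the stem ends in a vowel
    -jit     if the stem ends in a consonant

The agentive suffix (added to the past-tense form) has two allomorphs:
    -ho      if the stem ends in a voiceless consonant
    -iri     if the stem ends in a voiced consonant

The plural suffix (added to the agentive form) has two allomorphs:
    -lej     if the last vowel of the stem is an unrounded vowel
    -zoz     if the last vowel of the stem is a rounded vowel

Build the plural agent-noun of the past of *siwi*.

siwiamirilej

*siwi* — final sound /i/ (a vowel) → -am → *siwiam*.
The final consonant of the past-tense form *siwiam* is /m/, which is voiced, so the agentive suffix is -iri, giving *siwiamiri*.
The agentive form *siwiamiri* — last vowel /i/ (an unrounded vowel) → -lej → *siwiamirilej*.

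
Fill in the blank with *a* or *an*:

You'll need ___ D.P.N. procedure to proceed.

The indefinite article is chosen by the initial *sound* of the following word, not its spelling.
The initialism *D.P.N.* is read letter by letter; the first letter, D, is pronounced /diː/, which begins with a consonant sound.
So the article is *a*: You'll need a D.P.N. procedure to proceed.

a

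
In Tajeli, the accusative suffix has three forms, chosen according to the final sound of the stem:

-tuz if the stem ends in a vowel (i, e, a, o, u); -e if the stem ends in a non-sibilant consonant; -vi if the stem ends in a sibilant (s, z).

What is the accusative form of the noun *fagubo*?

The final sound of *fagubo* is /o/, which is a vowel, so the suffix is -tuz, giving *fagubotuz*.

fagubotuz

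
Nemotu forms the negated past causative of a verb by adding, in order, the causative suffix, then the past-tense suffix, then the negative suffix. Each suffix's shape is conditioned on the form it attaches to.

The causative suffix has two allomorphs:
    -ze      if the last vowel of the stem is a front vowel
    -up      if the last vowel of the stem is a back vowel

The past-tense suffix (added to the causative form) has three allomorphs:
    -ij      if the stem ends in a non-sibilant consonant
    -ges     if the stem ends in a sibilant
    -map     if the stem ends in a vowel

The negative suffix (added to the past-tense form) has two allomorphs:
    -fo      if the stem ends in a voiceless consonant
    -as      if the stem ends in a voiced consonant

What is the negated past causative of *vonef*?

vonefzemapfo

The last vowel of *vonef* is /e/, which is a front vowel, so the causative suffix is -ze, giving *vonefze*.
The final sound of the causative form *vonefze* is /e/, which is a vowel, so the past-tense suffix is -map, giving *vonefzemap*.
The past-tense form *vonefzemap*: final consonant = /p/, voiceless → -fo → *vonefzemapfo*.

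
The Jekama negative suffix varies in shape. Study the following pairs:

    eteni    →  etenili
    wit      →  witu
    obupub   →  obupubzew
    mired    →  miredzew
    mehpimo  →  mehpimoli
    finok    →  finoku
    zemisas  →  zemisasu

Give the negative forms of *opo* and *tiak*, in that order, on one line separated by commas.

The alternation tracks the final sound of the stem — -u when the stem ends in a voiceless consonant (*wit*, *finok*, *zemisas*); -zew when the stem ends in a voiced consonant (*obupub*, *mired*); -li when the stem ends in a vowel (*eteni*, *mehpimo*).
*opo*: final sound = /o/, a vowel → -li → *opoli*.
*tiak*: final sound = /k/, a voiceless consonant → -u → *tiaku*.

opoli, tiaku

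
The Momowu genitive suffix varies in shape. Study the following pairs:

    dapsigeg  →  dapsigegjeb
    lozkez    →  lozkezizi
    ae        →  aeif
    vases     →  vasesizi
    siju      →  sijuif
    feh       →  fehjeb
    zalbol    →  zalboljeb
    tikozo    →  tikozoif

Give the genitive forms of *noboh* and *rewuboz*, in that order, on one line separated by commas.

nobohjeb, rewubozizi

The alternation tracks the final sound of the stem — -izi when the stem ends in a sibilant (*lozkez*, *vases*); -jeb when the stem ends in a non-sibilant consonant (*dapsigeg*, *feh*, *zalbol*); -if when the stem ends in a vowel (*ae*, *siju*, *tikozo*).
*noboh*: final sound = /h/, a non-sibilant consonant → -jeb → *nobohjeb*.
The final sound of *rewuboz* is /z/, which is a sibilant, so the suffix is -izi, giving *rewubozizi*.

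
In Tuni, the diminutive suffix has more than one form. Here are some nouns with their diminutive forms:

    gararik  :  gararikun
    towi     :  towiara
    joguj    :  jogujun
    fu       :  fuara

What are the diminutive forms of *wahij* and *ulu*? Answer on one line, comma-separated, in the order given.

The alternation tracks the final sound of the stem — -un when the stem ends in a consonant (*gararik*, *joguj*); -ara when the stem ends in a vowel (*towi*, *fu*).
*wahij*: final sound = /j/, a consonant → -un → *wahijun*.
The final sound of *ulu* is /u/, which is a vowel, so the suffix is -ara, giving *uluara*.

wahijun, uluara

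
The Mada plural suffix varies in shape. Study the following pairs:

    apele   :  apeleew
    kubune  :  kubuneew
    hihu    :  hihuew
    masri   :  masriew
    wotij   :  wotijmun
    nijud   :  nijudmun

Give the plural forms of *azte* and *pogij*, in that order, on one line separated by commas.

azteew, pogijmun

Looking at the final sound of each stem: -mun when the stem ends in a consonant (*wotij*, *nijud*); -ew when the stem ends in a vowel (*apele*, *kubune*, *hihu*, *masri*).
The final sound of *azte* is /e/, which is a vowel, so the suffix is -ew, giving *azteew*.
*pogij*: final sound = /j/, a consonant → -mun → *pogijmun*.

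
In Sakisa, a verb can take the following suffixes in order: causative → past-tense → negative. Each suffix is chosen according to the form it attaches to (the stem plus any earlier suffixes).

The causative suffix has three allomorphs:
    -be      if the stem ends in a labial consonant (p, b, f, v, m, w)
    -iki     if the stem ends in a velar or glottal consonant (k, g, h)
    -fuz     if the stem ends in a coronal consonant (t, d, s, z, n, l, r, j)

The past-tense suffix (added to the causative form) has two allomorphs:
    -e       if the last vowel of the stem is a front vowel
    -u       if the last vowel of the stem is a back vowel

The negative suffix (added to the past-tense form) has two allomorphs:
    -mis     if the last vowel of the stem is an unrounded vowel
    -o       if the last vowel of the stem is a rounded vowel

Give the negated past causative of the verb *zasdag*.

zasdagikiemis

*zasdag* — final consonant /g/ (velar/glottal) → -iki → *zasdagiki*.
Since the last vowel of the causative form *zasdagiki* is /i/ (a front vowel), it takes -e, giving *zasdagikie*.
The last vowel of the past-tense form *zasdagikie* is /e/, which is an unrounded vowel, so the negative suffix is -mis, giving *zasdagikiemis*.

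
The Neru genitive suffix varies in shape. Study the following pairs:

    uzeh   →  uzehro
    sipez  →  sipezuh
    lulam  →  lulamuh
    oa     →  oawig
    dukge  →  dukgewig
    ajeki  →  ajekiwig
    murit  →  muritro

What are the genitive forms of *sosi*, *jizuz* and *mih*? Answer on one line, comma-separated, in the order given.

sosiwig, jizuzuh, mihro

Looking at the final sound of each stem: -ro when the stem ends in a voiceless consonant (*uzeh*, *murit*); -uh when the stem ends in a voiced consonant (*sipez*, *lulam*); -wig when the stem ends in a vowel (*oa*, *dukge*, *ajeki*).
The final sound of *sosi* is /i/, which is a vowel, so the suffix is -wig, giving *sosiwig*.
*jizuz* — final sound /z/ (a voiced consonant) → -uh → *jizuzuh*.
*mih*: final sound = /h/, a voiceless consonant → -ro → *mihro*.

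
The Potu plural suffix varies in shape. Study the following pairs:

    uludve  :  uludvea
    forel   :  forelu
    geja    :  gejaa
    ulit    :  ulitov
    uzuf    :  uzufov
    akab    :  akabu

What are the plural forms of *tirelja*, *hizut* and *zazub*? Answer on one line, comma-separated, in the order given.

The suffix is conditioned by the final sound: -ov when the stem ends in a voiceless consonant (*ulit*, *uzuf*); -u when the stem ends in a voiced consonant (*forel*, *akab*); -a when the stem ends in a vowel (*uludve*, *geja*).
*tirelja* — final sound /a/ (a vowel) → -a → *tireljaa*.
*hizut*: final sound = /t/, a voiceless consonant → -ov → *hizutov*.
The final sound of *zazub* is /b/, which is a voiced consonant, so the suffix is -u, giving *zazubu*.

tireljaa, hizutov, zazubu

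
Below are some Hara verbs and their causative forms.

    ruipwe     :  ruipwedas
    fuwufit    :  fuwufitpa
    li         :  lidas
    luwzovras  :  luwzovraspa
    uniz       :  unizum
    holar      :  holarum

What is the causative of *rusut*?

The alternation tracks the final sound of the stem — -pa when the stem ends in a voiceless consonant (*fuwufit*, *luwzovras*); -um when the stem ends in a voiced consonant (*uniz*, *holar*); -das when the stem ends in a vowel (*ruipwe*, *li*).
*rusut* — final sound /t/ (a voiceless consonant) → -pa → *rusutpa*.

rusutpa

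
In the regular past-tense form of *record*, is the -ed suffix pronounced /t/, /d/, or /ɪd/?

The stem *record* ends in /t/ or /d/.
The -ed suffix is realized as /ɪd/ after /t, d/; as /t/ after other voiceless consonants; and as /d/ after other voiced sounds.
So -ed on *record* is pronounced /ɪd/.

/ɪd/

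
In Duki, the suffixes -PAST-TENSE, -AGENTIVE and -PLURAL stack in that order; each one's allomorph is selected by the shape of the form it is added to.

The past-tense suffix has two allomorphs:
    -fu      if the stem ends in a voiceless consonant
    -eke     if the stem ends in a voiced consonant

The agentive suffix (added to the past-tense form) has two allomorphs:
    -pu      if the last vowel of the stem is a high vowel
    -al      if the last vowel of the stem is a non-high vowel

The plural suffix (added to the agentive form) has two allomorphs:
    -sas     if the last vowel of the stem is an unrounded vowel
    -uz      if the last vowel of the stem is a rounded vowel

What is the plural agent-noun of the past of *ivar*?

*ivar* — final consonant /r/ (voiced) → -eke → *ivareke*.
The past-tense form *ivareke* — last vowel /e/ (a non-high vowel) → -al → *ivarekeal*.
Since the last vowel of the agentive form *ivarekeal* is /a/ (an unrounded vowel), it takes -sas, giving *ivarekealsas*.

ivarekealsas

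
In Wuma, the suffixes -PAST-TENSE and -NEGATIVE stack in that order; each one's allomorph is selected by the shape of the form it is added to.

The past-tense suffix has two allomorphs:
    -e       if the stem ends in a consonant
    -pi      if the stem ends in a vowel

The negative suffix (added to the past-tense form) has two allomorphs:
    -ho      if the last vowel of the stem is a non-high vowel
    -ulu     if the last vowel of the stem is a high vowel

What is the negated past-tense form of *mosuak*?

mosuakeho

*mosuak*: final sound = /k/, a consonant → -e → *mosuake*.
Since the last vowel of the past-tense form *mosuake* is /e/ (a non-high vowel), it takes -ho, giving *mosuakeho*.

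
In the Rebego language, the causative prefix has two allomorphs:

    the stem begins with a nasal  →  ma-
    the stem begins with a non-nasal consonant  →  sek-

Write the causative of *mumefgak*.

mamumefgak

The first consonant of *mumefgak* is /m/, which is a nasal, so the prefix is ma-, giving *mamumefgak*.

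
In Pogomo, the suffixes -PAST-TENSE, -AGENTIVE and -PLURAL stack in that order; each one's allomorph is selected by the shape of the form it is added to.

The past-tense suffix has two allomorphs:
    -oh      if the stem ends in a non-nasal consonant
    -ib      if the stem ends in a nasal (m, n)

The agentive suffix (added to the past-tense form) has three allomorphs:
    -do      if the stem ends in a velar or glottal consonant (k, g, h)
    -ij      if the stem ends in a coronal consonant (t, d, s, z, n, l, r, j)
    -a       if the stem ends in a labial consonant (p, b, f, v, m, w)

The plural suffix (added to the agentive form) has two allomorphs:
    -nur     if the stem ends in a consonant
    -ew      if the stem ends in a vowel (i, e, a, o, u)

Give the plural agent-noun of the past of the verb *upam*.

The final consonant of *upam* is /m/, which is a nasal, so the past-tense suffix is -ib, giving *upamib*.
The final consonant of the past-tense form *upamib* is /b/, which is labial, so the agentive suffix is -a, giving *upamiba*.
Since the final sound of the agentive form *upamiba* is /a/ (a vowel), it takes -ew, giving *upamibaew*.

upamibaew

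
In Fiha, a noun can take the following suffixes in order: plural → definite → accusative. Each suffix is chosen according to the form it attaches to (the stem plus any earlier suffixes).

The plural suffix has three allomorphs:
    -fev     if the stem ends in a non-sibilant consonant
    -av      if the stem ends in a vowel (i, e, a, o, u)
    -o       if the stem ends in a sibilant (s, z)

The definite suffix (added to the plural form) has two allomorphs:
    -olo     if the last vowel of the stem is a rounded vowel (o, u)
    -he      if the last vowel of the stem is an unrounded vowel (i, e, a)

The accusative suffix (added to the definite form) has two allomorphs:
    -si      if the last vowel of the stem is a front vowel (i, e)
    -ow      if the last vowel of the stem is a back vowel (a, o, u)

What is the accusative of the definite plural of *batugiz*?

batugizooloow

*batugiz*: final sound = /z/, a sibilant → -o → *batugizo*.
The plural form *batugizo* — last vowel /o/ (a rounded vowel) → -olo → *batugizoolo*.
The last vowel of the definite form *batugizoolo* is /o/, which is a back vowel, so the accusative suffix is -ow, giving *batugizooloow*.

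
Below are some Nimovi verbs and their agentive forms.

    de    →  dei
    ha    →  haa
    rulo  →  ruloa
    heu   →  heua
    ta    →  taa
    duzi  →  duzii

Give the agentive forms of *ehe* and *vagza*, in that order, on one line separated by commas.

The pattern is front/back vowel harmony: -i when the last vowel of the stem is a front vowel (*de*, *duzi*); -a when the last vowel of the stem is a back vowel (*ha*, *rulo*, *heu*, *ta*).
*ehe*: last vowel = /e/, a front vowel → -i → *ehei*.
Since the last vowel of *vagza* is /a/ (a back vowel), it takes -a, giving *vagzaa*.

ehei, vagzaa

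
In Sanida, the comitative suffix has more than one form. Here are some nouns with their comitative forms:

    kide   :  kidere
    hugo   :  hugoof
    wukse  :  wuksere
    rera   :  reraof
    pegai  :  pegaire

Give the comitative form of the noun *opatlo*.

opatloof

The alternation tracks the last vowel of the stem — -re when the last vowel of the stem is a front vowel (*kide*, *wukse*, *pegai*); -of when the last vowel of the stem is a back vowel (*hugo*, *rera*).
*opatlo* — last vowel /o/ (a back vowel) → -of → *opatloof*.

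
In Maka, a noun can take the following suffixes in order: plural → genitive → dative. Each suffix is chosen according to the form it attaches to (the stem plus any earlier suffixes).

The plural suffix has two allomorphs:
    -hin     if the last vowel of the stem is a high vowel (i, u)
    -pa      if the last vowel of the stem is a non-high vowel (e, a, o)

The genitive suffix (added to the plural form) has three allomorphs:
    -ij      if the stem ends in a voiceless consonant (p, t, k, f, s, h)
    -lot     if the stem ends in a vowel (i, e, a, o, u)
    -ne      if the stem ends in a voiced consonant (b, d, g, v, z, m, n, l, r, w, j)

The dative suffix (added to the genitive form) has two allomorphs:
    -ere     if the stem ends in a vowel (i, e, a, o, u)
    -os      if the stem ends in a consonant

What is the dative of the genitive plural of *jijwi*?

The last vowel of *jijwi* is /i/, which is a high vowel, so the plural suffix is -hin, giving *jijwihin*.
The plural form *jijwihin* — final sound /n/ (a voiced consonant) → -ne → *jijwihinne*.
The genitive form *jijwihinne* — final sound /e/ (a vowel) → -ere → *jijwihinneere*.

jijwihinneere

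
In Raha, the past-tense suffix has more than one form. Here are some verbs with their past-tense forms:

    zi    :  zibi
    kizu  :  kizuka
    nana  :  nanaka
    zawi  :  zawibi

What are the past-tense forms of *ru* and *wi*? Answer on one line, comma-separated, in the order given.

The alternation tracks the last vowel of the stem — -bi when the last vowel of the stem is a front vowel (*zi*, *zawi*); -ka when the last vowel of the stem is a back vowel (*kizu*, *nana*).
*ru*: last vowel = /u/, a back vowel → -ka → *ruka*.
*wi* — last vowel /i/ (a front vowel) → -bi → *wibi*.

ruka, wibi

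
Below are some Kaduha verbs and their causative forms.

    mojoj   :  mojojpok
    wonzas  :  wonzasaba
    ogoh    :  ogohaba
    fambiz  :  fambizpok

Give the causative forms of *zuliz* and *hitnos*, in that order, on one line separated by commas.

Looking at the final consonant of each stem: -aba when the stem ends in a voiceless consonant (*wonzas*, *ogoh*); -pok when the stem ends in a voiced consonant (*mojoj*, *fambiz*).
*zuliz* — final consonant /z/ (voiced) → -pok → *zulizpok*.
*hitnos*: final consonant = /s/, voiceless → -aba → *hitnosaba*.

zulizpok, hitnosaba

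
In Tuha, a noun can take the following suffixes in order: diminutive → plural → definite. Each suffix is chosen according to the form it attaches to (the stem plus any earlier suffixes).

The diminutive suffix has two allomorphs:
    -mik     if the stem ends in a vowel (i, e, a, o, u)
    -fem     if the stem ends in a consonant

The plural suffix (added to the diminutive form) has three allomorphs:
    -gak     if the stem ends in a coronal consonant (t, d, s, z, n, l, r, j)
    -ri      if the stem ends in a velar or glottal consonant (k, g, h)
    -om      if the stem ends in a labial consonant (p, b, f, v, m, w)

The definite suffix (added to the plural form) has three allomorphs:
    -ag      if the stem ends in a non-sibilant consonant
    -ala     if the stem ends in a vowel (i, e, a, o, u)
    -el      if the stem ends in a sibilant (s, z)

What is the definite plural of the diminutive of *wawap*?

wawapfemomag

Since the final sound of *wawap* is /p/ (a consonant), it takes -fem, giving *wawapfem*.
Since the final consonant of the diminutive form *wawapfem* is /m/ (labial), it takes -om, giving *wawapfemom*.
The final sound of the plural form *wawapfemom* is /m/, which is a non-sibilant consonant, so the definite suffix is -ag, giving *wawapfemomag*.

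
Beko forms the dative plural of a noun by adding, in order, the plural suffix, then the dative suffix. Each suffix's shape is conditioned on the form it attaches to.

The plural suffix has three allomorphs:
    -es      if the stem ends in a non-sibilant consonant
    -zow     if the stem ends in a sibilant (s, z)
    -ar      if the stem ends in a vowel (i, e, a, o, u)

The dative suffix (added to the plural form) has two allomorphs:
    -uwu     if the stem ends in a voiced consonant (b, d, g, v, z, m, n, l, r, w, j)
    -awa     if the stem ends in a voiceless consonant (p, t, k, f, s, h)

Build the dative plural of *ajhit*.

ajhitesawa

*ajhit*: final sound = /t/, a non-sibilant consonant → -es → *ajhites*.
Since the final consonant of the plural form *ajhites* is /s/ (voiceless), it takes -awa, giving *ajhitesawa*.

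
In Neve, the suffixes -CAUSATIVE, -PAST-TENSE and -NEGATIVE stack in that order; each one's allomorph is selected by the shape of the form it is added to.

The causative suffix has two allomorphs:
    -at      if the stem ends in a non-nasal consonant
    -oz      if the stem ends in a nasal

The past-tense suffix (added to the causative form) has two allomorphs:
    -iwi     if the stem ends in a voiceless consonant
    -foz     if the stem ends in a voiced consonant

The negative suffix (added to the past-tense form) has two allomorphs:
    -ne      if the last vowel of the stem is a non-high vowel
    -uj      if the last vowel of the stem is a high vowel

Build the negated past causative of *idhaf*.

*idhaf*: final consonant = /f/, non-nasal → -at → *idhafat*.
Since the final consonant of the causative form *idhafat* is /t/ (voiceless), it takes -iwi, giving *idhafatiwi*.
The past-tense form *idhafatiwi*: last vowel = /i/, a high vowel → -uj → *idhafatiwiuj*.

idhafatiwiuj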